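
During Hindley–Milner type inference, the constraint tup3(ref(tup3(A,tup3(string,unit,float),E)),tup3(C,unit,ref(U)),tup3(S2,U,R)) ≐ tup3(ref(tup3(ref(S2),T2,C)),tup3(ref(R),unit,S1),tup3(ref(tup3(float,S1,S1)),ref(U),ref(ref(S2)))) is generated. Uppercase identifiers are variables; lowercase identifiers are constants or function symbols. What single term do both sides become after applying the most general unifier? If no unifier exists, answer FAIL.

Decompose tup3/3: ref(tup3(A,tup3(string,unit,float),E)) ≐ ref(tup3(ref(S2),T2,C)),  tup3(C,unit,ref(U)) ≐ tup3(ref(R),unit,S1),  tup3(S2,U,R) ≐ tup3(ref(tup3(float,S1,S1)),ref(U),ref(ref(S2))).
Decompose ref/1: tup3(A,tup3(string,unit,float),E) ≐ tup3(ref(S2),T2,C).
Decompose tup3/3: A ≐ ref(S2),  tup3(string,unit,float) ≐ T2,  E ≐ C.
Bind A := ref(S2); no other remaining equation mentions A.
Bind T2 := tup3(string,unit,float); no other remaining equation mentions T2.
Bind E := C; no other remaining equation mentions E.
Decompose tup3/3: C ≐ ref(R),  unit ≐ unit,  ref(U) ≐ S1.
Bind C := ref(R); no other remaining equation mentions C. Substituting into the earlier binding gives E := ref(R).
Delete trivial equation unit ≐ unit.
Bind S1 := ref(U); substituting into the remaining equation gives: tup3(S2,U,R) ≐ tup3(ref(tup3(float,ref(U),ref(U))),ref(U),ref(ref(S2))).
Decompose tup3/3: S2 ≐ ref(tup3(float,ref(U),ref(U))),  U ≐ ref(U),  R ≐ ref(ref(S2)).
Bind S2 := ref(tup3(float,ref(U),ref(U))); substituting into the one remaining equation that mentions S2 gives: R ≐ ref(ref(ref(tup3(float,ref(U),ref(U))))). Substituting into the earlier binding gives A := ref(ref(tup3(float,ref(U),ref(U)))).
Occurs check fails: U occurs in ref(U); the equation U ≐ ref(U) has no finite solution.

FAIL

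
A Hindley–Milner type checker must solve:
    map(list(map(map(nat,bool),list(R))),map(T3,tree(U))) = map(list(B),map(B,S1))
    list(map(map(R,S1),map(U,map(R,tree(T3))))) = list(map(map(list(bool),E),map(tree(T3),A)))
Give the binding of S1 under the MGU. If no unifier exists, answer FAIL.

tree(tree(map(map(nat,bool),list(list(bool)))))

Decompose map/2: list(map(map(nat,bool),list(R))) = list(B),  map(T3,tree(U)) = map(B,S1).
Decompose list/1: map(map(nat,bool),list(R)) = B.
Bind B := map(map(nat,bool),list(R)); substituting into the one remaining equation that mentions B gives: map(T3,tree(U)) = map(map(map(nat,bool),list(R)),S1).
Decompose map/2: T3 = map(map(nat,bool),list(R)),  tree(U) = S1.
Bind T3 := map(map(nat,bool),list(R)); substituting into the one remaining equation that mentions T3 gives: list(map(map(R,S1),map(U,map(R,tree(map(map(nat,bool),list(R))))))) = list(map(map(list(bool),E),map(tree(map(map(nat,bool),list(R))),A))).
Bind S1 := tree(U); substituting into the remaining equation gives: list(map(map(R,tree(U)),map(U,map(R,tree(map(map(nat,bool),list(R))))))) = list(map(map(list(bool),E),map(tree(map(map(nat,bool),list(R))),A))).
Decompose list/1: map(map(R,tree(U)),map(U,map(R,tree(map(map(nat,bool),list(R)))))) = map(map(list(bool),E),map(tree(map(map(nat,bool),list(R))),A)).
Decompose map/2: map(R,tree(U)) = map(list(bool),E),  map(U,map(R,tree(map(map(nat,bool),list(R))))) = map(tree(map(map(nat,bool),list(R))),A).
Decompose map/2: R = list(bool),  tree(U) = E.
Bind R := list(bool); substituting into the one remaining equation that mentions R gives: map(U,map(list(bool),tree(map(map(nat,bool),list(list(bool)))))) = map(tree(map(map(nat,bool),list(list(bool)))),A). Substituting into the earlier bindings gives B := map(map(nat,bool),list(list(bool))), T3 := map(map(nat,bool),list(list(bool))).
Bind E := tree(U); no other remaining equation mentions E.
Decompose map/2: U = tree(map(map(nat,bool),list(list(bool)))),  map(list(bool),tree(map(map(nat,bool),list(list(bool))))) = A.
Bind U := tree(map(map(nat,bool),list(list(bool)))); no other remaining equation mentions U. Substituting into the earlier bindings gives S1 := tree(tree(map(map(nat,bool),list(list(bool))))), E := tree(tree(map(map(nat,bool),list(list(bool))))).
Bind A := map(list(bool),tree(map(map(nat,bool),list(list(bool))))).
MGU = { B ↦ map(map(nat,bool),list(list(bool))), T3 ↦ map(map(nat,bool),list(list(bool))), S1 ↦ tree(tree(map(map(nat,bool),list(list(bool))))), R ↦ list(bool), E ↦ tree(tree(map(map(nat,bool),list(list(bool))))), U ↦ tree(map(map(nat,bool),list(list(bool)))), A ↦ map(list(bool),tree(map(map(nat,bool),list(list(bool))))) }, so S1 ↦ tree(tree(map(map(nat,bool),list(list(bool))))).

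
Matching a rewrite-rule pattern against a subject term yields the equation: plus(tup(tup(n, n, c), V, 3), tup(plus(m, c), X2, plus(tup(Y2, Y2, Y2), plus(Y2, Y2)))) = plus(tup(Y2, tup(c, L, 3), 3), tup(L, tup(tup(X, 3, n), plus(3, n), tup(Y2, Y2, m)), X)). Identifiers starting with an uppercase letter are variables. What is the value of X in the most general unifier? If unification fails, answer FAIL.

plus(tup(tup(n, n, c), tup(n, n, c), tup(n, n, c)), plus(tup(n, n, c), tup(n, n, c)))

Decompose plus/2: tup(tup(n, n, c), V, 3) = tup(Y2, tup(c, L, 3), 3),  tup(plus(m, c), X2, plus(tup(Y2, Y2, Y2), plus(Y2, Y2))) = tup(L, tup(tup(X, 3, n), plus(3, n), tup(Y2, Y2, m)), X).
Decompose tup/3: tup(n, n, c) = Y2,  V = tup(c, L, 3),  3 = 3.
Bind Y2 := tup(n, n, c); substituting into the one remaining equation that mentions Y2 gives: tup(plus(m, c), X2, plus(tup(tup(n, n, c), tup(n, n, c), tup(n, n, c)), plus(tup(n, n, c), tup(n, n, c)))) = tup(L, tup(tup(X, 3, n), plus(3, n), tup(tup(n, n, c), tup(n, n, c), m)), X).
Bind V := tup(c, L, 3); no other remaining equation mentions V.
Delete trivial equation 3 = 3.
Decompose tup/3: plus(m, c) = L,  X2 = tup(tup(X, 3, n), plus(3, n), tup(tup(n, n, c), tup(n, n, c), m)),  plus(tup(tup(n, n, c), tup(n, n, c), tup(n, n, c)), plus(tup(n, n, c), tup(n, n, c))) = X.
Bind L := plus(m, c); no other remaining equation mentions L. Substituting into the earlier binding gives V := tup(c, plus(m, c), 3).
Bind X2 := tup(tup(X, 3, n), plus(3, n), tup(tup(n, n, c), tup(n, n, c), m)); no other remaining equation mentions X2.
Bind X := plus(tup(tup(n, n, c), tup(n, n, c), tup(n, n, c)), plus(tup(n, n, c), tup(n, n, c))). Substituting into the earlier binding gives X2 := tup(tup(plus(tup(tup(n, n, c), tup(n, n, c), tup(n, n, c)), plus(tup(n, n, c), tup(n, n, c))), 3, n), plus(3, n), tup(tup(n, n, c), tup(n, n, c), m)).
MGU = { Y2 -> tup(n, n, c), V -> tup(c, plus(m, c), 3), L -> plus(m, c), X2 -> tup(tup(plus(tup(tup(n, n, c), tup(n, n, c), tup(n, n, c)), plus(tup(n, n, c), tup(n, n, c))), 3, n), plus(3, n), tup(tup(n, n, c), tup(n, n, c), m)), X -> plus(tup(tup(n, n, c), tup(n, n, c), tup(n, n, c)), plus(tup(n, n, c), tup(n, n, c))) }, so X -> plus(tup(tup(n, n, c), tup(n, n, c), tup(n, n, c)), plus(tup(n, n, c), tup(n, n, c))).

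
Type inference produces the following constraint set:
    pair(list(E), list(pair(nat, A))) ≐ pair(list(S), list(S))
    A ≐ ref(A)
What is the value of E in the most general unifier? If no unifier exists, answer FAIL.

FAIL

Decompose pair/2: list(E) ≐ list(S),  list(pair(nat, A)) ≐ list(S).
Decompose list/1: E ≐ S.
Bind E := S; no other remaining equation mentions E.
Decompose list/1: pair(nat, A) ≐ S.
Bind S := pair(nat, A); no other remaining equation mentions S. Substituting into the earlier binding gives E := pair(nat, A).
Occurs check fails: A occurs in ref(A); the equation A ≐ ref(A) has no finite solution.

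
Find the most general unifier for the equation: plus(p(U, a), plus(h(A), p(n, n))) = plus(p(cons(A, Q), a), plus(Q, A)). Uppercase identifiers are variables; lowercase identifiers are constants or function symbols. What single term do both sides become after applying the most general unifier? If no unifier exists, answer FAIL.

plus(p(cons(p(n, n), h(p(n, n))), a), plus(h(p(n, n)), p(n, n)))

Decompose plus/2: p(U, a) = p(cons(A, Q), a),  plus(h(A), p(n, n)) = plus(Q, A).
Decompose p/2: U = cons(A, Q),  a = a.
Bind U := cons(A, Q); no other remaining equation mentions U.
Delete trivial equation a = a.
Decompose plus/2: h(A) = Q,  p(n, n) = A.
Bind Q := h(A); no other remaining equation mentions Q. Substituting into the earlier binding gives U := cons(A, h(A)).
Bind A := p(n, n). Substituting into the earlier bindings gives U := cons(p(n, n), h(p(n, n))), Q := h(p(n, n)).
Applying the MGU to either side gives plus(p(cons(p(n, n), h(p(n, n))), a), plus(h(p(n, n)), p(n, n))).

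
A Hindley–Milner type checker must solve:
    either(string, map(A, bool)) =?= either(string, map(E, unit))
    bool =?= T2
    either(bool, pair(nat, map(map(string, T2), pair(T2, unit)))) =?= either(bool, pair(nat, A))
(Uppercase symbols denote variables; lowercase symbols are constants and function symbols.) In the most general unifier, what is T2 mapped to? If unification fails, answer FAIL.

Decompose either/2: string =?= string,  map(A, bool) =?= map(E, unit).
Delete trivial equation string =?= string.
Decompose map/2: A =?= E,  bool =?= unit.
Bind A := E; substituting into the one remaining equation that mentions A gives: either(bool, pair(nat, map(map(string, T2), pair(T2, unit)))) =?= either(bool, pair(nat, E)).
Clash: constants bool and unit differ; no unifier exists.

FAIL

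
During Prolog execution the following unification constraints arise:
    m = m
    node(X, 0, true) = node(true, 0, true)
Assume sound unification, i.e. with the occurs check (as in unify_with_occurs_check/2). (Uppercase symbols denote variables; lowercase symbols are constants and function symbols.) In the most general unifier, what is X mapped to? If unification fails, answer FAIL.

true

Delete trivial equation m = m.
Decompose node/3: X = true,  0 = 0,  true = true.
Bind X := true; no other remaining equation mentions X.
Delete trivial equation 0 = 0.
Delete trivial equation true = true.
MGU = { X = true }, so X = true.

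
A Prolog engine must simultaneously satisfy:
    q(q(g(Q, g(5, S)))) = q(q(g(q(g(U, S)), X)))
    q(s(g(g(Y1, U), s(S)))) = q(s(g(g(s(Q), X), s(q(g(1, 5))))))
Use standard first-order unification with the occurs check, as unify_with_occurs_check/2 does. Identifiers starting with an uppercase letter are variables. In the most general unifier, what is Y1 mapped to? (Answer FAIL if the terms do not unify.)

s(q(g(g(5, q(g(1, 5))), q(g(1, 5)))))

Decompose q/1: q(g(Q, g(5, S))) = q(g(q(g(U, S)), X)).
Decompose q/1: g(Q, g(5, S)) = g(q(g(U, S)), X).
Decompose g/2: Q = q(g(U, S)),  g(5, S) = X.
Bind Q := q(g(U, S)); substituting into the one remaining equation that mentions Q gives: q(s(g(g(Y1, U), s(S)))) = q(s(g(g(s(q(g(U, S))), X), s(q(g(1, 5)))))).
Bind X := g(5, S); substituting into the remaining equation gives: q(s(g(g(Y1, U), s(S)))) = q(s(g(g(s(q(g(U, S))), g(5, S)), s(q(g(1, 5)))))).
Decompose q/1: s(g(g(Y1, U), s(S))) = s(g(g(s(q(g(U, S))), g(5, S)), s(q(g(1, 5))))).
Decompose s/1: g(g(Y1, U), s(S)) = g(g(s(q(g(U, S))), g(5, S)), s(q(g(1, 5)))).
Decompose g/2: g(Y1, U) = g(s(q(g(U, S))), g(5, S)),  s(S) = s(q(g(1, 5))).
Decompose g/2: Y1 = s(q(g(U, S))),  U = g(5, S).
Bind Y1 := s(q(g(U, S))); no other remaining equation mentions Y1.
Bind U := g(5, S); no other remaining equation mentions U. Substituting into the earlier bindings gives Q := q(g(g(5, S), S)), Y1 := s(q(g(g(5, S), S))).
Decompose s/1: S = q(g(1, 5)).
Bind S := q(g(1, 5)). Substituting into the earlier bindings gives Q := q(g(g(5, q(g(1, 5))), q(g(1, 5)))), X := g(5, q(g(1, 5))), Y1 := s(q(g(g(5, q(g(1, 5))), q(g(1, 5))))), U := g(5, q(g(1, 5))).
MGU = { Q ↦ q(g(g(5, q(g(1, 5))), q(g(1, 5)))), X ↦ g(5, q(g(1, 5))), Y1 ↦ s(q(g(g(5, q(g(1, 5))), q(g(1, 5))))), U ↦ g(5, q(g(1, 5))), S ↦ q(g(1, 5)) }, so Y1 ↦ s(q(g(g(5, q(g(1, 5))), q(g(1, 5))))).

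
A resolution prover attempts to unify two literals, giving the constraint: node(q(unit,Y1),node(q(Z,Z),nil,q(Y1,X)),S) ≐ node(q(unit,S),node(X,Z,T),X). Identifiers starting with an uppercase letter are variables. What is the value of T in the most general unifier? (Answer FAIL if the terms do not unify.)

q(q(nil,nil),q(nil,nil))

Decompose node/3: q(unit,Y1) ≐ q(unit,S),  node(q(Z,Z),nil,q(Y1,X)) ≐ node(X,Z,T),  S ≐ X.
Decompose q/2: unit ≐ unit,  Y1 ≐ S.
Delete trivial equation unit ≐ unit.
Bind Y1 := S; substituting into the one remaining equation that mentions Y1 gives: node(q(Z,Z),nil,q(S,X)) ≐ node(X,Z,T).
Decompose node/3: q(Z,Z) ≐ X,  nil ≐ Z,  q(S,X) ≐ T.
Bind X := q(Z,Z); substituting into the 2 remaining equations that mention X gives: q(S,q(Z,Z)) ≐ T,  S ≐ q(Z,Z).
Bind Z := nil; substituting into the remaining equations gives: q(S,q(nil,nil)) ≐ T,  S ≐ q(nil,nil). Substituting into the earlier binding gives X := q(nil,nil).
Bind T := q(S,q(nil,nil)); no other remaining equation mentions T.
Bind S := q(nil,nil). Substituting into the earlier bindings gives Y1 := q(nil,nil), T := q(q(nil,nil),q(nil,nil)).
MGU = { Y1 ↦ q(nil,nil), X ↦ q(nil,nil), Z ↦ nil, T ↦ q(q(nil,nil),q(nil,nil)), S ↦ q(nil,nil) }, so T ↦ q(q(nil,nil),q(nil,nil)).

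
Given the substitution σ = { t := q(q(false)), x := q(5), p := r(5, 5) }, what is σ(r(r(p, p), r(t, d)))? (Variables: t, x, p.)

r(r(r(5, 5), r(5, 5)), r(q(q(false)), d))

Replace each occurrence of t with q(q(false)).
Replace each occurrence of p with r(5, 5).
Result: r(r(r(5, 5), r(5, 5)), r(q(q(false)), d)).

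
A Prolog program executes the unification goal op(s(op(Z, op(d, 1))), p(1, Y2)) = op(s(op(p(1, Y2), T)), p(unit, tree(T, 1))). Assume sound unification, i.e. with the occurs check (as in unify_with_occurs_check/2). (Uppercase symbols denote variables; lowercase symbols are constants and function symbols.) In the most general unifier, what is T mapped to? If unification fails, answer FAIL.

FAIL

Decompose op/2: s(op(Z, op(d, 1))) = s(op(p(1, Y2), T)),  p(1, Y2) = p(unit, tree(T, 1)).
Decompose s/1: op(Z, op(d, 1)) = op(p(1, Y2), T).
Decompose op/2: Z = p(1, Y2),  op(d, 1) = T.
Bind Z := p(1, Y2); no other remaining equation mentions Z.
Bind T := op(d, 1); substituting into the remaining equation gives: p(1, Y2) = p(unit, tree(op(d, 1), 1)).
Decompose p/2: 1 = unit,  Y2 = tree(op(d, 1), 1).
Clash: constants 1 and unit differ; no unifier exists.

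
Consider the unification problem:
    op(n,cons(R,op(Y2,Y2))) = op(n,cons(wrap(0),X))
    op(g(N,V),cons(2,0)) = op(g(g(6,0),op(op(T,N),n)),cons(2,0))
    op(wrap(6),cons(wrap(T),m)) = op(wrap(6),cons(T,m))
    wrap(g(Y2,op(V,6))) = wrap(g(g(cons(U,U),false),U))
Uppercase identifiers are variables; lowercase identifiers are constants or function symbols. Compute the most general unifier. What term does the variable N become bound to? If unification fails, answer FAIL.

FAIL

Decompose op/2: n = n,  cons(R,op(Y2,Y2)) = cons(wrap(0),X).
Delete trivial equation n = n.
Decompose cons/2: R = wrap(0),  op(Y2,Y2) = X.
Bind R := wrap(0); no other remaining equation mentions R.
Bind X := op(Y2,Y2); no other remaining equation mentions X.
Decompose op/2: g(N,V) = g(g(6,0),op(op(T,N),n)),  cons(2,0) = cons(2,0).
Decompose g/2: N = g(6,0),  V = op(op(T,N),n).
Bind N := g(6,0); substituting into the one remaining equation that mentions N gives: V = op(op(T,g(6,0)),n).
Bind V := op(op(T,g(6,0)),n); substituting into the one remaining equation that mentions V gives: wrap(g(Y2,op(op(op(T,g(6,0)),n),6))) = wrap(g(g(cons(U,U),false),U)).
Delete trivial equation cons(2,0) = cons(2,0).
Decompose op/2: wrap(6) = wrap(6),  cons(wrap(T),m) = cons(T,m).
Delete trivial equation wrap(6) = wrap(6).
Decompose cons/2: wrap(T) = T,  m = m.
Occurs check fails: T occurs in wrap(T); the equation T = wrap(T) has no finite solution.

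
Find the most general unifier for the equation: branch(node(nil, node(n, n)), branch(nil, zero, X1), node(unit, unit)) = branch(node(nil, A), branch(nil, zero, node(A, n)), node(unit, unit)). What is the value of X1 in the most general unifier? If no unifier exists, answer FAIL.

node(node(n, n), n)

Decompose branch/3: node(nil, node(n, n)) = node(nil, A),  branch(nil, zero, X1) = branch(nil, zero, node(A, n)),  node(unit, unit) = node(unit, unit).
Decompose node/2: nil = nil,  node(n, n) = A.
Delete trivial equation nil = nil.
Bind A := node(n, n); substituting into the one remaining equation that mentions A gives: branch(nil, zero, X1) = branch(nil, zero, node(node(n, n), n)).
Decompose branch/3: nil = nil,  zero = zero,  X1 = node(node(n, n), n).
Delete trivial equation nil = nil.
Delete trivial equation zero = zero.
Bind X1 := node(node(n, n), n); no other remaining equation mentions X1.
Delete trivial equation node(unit, unit) = node(unit, unit).
MGU = { A -> node(n, n), X1 -> node(node(n, n), n) }, so X1 -> node(node(n, n), n).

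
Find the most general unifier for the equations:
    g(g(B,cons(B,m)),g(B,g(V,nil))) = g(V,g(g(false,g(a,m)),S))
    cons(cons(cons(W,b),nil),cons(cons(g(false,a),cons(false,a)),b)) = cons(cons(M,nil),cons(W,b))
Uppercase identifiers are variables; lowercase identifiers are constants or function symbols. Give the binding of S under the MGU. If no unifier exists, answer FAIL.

Decompose g/2: g(B,cons(B,m)) = V,  g(B,g(V,nil)) = g(g(false,g(a,m)),S).
Bind V := g(B,cons(B,m)); substituting into the one remaining equation that mentions V gives: g(B,g(g(B,cons(B,m)),nil)) = g(g(false,g(a,m)),S).
Decompose g/2: B = g(false,g(a,m)),  g(g(B,cons(B,m)),nil) = S.
Bind B := g(false,g(a,m)); substituting into the one remaining equation that mentions B gives: g(g(g(false,g(a,m)),cons(g(false,g(a,m)),m)),nil) = S. Substituting into the earlier binding gives V := g(g(false,g(a,m)),cons(g(false,g(a,m)),m)).
Bind S := g(g(g(false,g(a,m)),cons(g(false,g(a,m)),m)),nil); no other remaining equation mentions S.
Decompose cons/2: cons(cons(W,b),nil) = cons(M,nil),  cons(cons(g(false,a),cons(false,a)),b) = cons(W,b).
Decompose cons/2: cons(W,b) = M,  nil = nil.
Bind M := cons(W,b); no other remaining equation mentions M.
Delete trivial equation nil = nil.
Decompose cons/2: cons(g(false,a),cons(false,a)) = W,  b = b.
Bind W := cons(g(false,a),cons(false,a)); no other remaining equation mentions W. Substituting into the earlier binding gives M := cons(cons(g(false,a),cons(false,a)),b).
Delete trivial equation b = b.
MGU = { V -> g(g(false,g(a,m)),cons(g(false,g(a,m)),m)), B -> g(false,g(a,m)), S -> g(g(g(false,g(a,m)),cons(g(false,g(a,m)),m)),nil), M -> cons(cons(g(false,a),cons(false,a)),b), W -> cons(g(false,a),cons(false,a)) }, so S -> g(g(g(false,g(a,m)),cons(g(false,g(a,m)),m)),nil).

g(g(g(false,g(a,m)),cons(g(false,g(a,m)),m)),nil)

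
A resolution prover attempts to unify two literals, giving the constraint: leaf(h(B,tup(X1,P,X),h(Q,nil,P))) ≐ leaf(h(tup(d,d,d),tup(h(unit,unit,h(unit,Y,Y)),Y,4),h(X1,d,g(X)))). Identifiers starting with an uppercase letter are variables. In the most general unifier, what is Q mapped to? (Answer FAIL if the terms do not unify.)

FAIL

Decompose leaf/1: h(B,tup(X1,P,X),h(Q,nil,P)) ≐ h(tup(d,d,d),tup(h(unit,unit,h(unit,Y,Y)),Y,4),h(X1,d,g(X))).
Decompose h/3: B ≐ tup(d,d,d),  tup(X1,P,X) ≐ tup(h(unit,unit,h(unit,Y,Y)),Y,4),  h(Q,nil,P) ≐ h(X1,d,g(X)).
Bind B := tup(d,d,d); no other remaining equation mentions B.
Decompose tup/3: X1 ≐ h(unit,unit,h(unit,Y,Y)),  P ≐ Y,  X ≐ 4.
Bind X1 := h(unit,unit,h(unit,Y,Y)); substituting into the one remaining equation that mentions X1 gives: h(Q,nil,P) ≐ h(h(unit,unit,h(unit,Y,Y)),d,g(X)).
Bind P := Y; substituting into the one remaining equation that mentions P gives: h(Q,nil,Y) ≐ h(h(unit,unit,h(unit,Y,Y)),d,g(X)).
Bind X := 4; substituting into the remaining equation gives: h(Q,nil,Y) ≐ h(h(unit,unit,h(unit,Y,Y)),d,g(4)).
Decompose h/3: Q ≐ h(unit,unit,h(unit,Y,Y)),  nil ≐ d,  Y ≐ g(4).
Bind Q := h(unit,unit,h(unit,Y,Y)); no other remaining equation mentions Q.
Clash: constants nil and d differ; no unifier exists.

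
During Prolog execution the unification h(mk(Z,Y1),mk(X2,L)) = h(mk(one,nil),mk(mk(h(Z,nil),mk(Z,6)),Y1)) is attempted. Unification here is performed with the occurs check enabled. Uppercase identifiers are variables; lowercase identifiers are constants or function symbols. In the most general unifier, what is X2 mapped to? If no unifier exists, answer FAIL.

mk(h(one,nil),mk(one,6))

Decompose h/2: mk(Z,Y1) = mk(one,nil),  mk(X2,L) = mk(mk(h(Z,nil),mk(Z,6)),Y1).
Decompose mk/2: Z = one,  Y1 = nil.
Bind Z := one; substituting into the one remaining equation that mentions Z gives: mk(X2,L) = mk(mk(h(one,nil),mk(one,6)),Y1).
Bind Y1 := nil; substituting into the remaining equation gives: mk(X2,L) = mk(mk(h(one,nil),mk(one,6)),nil).
Decompose mk/2: X2 = mk(h(one,nil),mk(one,6)),  L = nil.
Bind X2 := mk(h(one,nil),mk(one,6)); no other remaining equation mentions X2.
Bind L := nil.
MGU = { Z = one, Y1 = nil, X2 = mk(h(one,nil),mk(one,6)), L = nil }, so X2 = mk(h(one,nil),mk(one,6)).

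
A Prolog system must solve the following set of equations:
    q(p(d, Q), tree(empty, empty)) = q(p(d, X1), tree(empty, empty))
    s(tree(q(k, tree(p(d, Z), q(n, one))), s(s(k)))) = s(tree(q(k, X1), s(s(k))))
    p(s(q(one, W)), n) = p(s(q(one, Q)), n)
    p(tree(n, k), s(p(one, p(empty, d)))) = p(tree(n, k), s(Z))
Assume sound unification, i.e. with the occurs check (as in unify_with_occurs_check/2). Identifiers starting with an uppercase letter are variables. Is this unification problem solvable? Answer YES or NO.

YES

Decompose q/2: p(d, Q) = p(d, X1),  tree(empty, empty) = tree(empty, empty).
Decompose p/2: d = d,  Q = X1.
Delete trivial equation d = d.
Bind Q := X1; substituting into the one remaining equation that mentions Q gives: p(s(q(one, W)), n) = p(s(q(one, X1)), n).
Delete trivial equation tree(empty, empty) = tree(empty, empty).
Decompose s/1: tree(q(k, tree(p(d, Z), q(n, one))), s(s(k))) = tree(q(k, X1), s(s(k))).
Decompose tree/2: q(k, tree(p(d, Z), q(n, one))) = q(k, X1),  s(s(k)) = s(s(k)).
Decompose q/2: k = k,  tree(p(d, Z), q(n, one)) = X1.
Delete trivial equation k = k.
Bind X1 := tree(p(d, Z), q(n, one)); substituting into the one remaining equation that mentions X1 gives: p(s(q(one, W)), n) = p(s(q(one, tree(p(d, Z), q(n, one)))), n). Substituting into the earlier binding gives Q := tree(p(d, Z), q(n, one)).
Delete trivial equation s(s(k)) = s(s(k)).
Decompose p/2: s(q(one, W)) = s(q(one, tree(p(d, Z), q(n, one)))),  n = n.
Decompose s/1: q(one, W) = q(one, tree(p(d, Z), q(n, one))).
Decompose q/2: one = one,  W = tree(p(d, Z), q(n, one)).
Delete trivial equation one = one.
Bind W := tree(p(d, Z), q(n, one)); no other remaining equation mentions W.
Delete trivial equation n = n.
Decompose p/2: tree(n, k) = tree(n, k),  s(p(one, p(empty, d))) = s(Z).
Delete trivial equation tree(n, k) = tree(n, k).
Decompose s/1: p(one, p(empty, d)) = Z.
Bind Z := p(one, p(empty, d)). Substituting into the earlier bindings gives Q := tree(p(d, p(one, p(empty, d))), q(n, one)), X1 := tree(p(d, p(one, p(empty, d))), q(n, one)), W := tree(p(d, p(one, p(empty, d))), q(n, one)).
No equations remain and no clash or occurs-check failure arose, so a unifier exists.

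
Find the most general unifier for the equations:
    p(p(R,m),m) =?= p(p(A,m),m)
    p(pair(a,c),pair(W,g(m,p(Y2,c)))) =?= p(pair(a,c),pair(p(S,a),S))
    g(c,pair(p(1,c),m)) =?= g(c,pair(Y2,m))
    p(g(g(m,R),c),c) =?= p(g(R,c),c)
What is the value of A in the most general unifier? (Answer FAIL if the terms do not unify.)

FAIL

Decompose p/2: p(R,m) =?= p(A,m),  m =?= m.
Decompose p/2: R =?= A,  m =?= m.
Bind R := A; substituting into the one remaining equation that mentions R gives: p(g(g(m,A),c),c) =?= p(g(A,c),c).
Delete trivial equation m =?= m.
Delete trivial equation m =?= m.
Decompose p/2: pair(a,c) =?= pair(a,c),  pair(W,g(m,p(Y2,c))) =?= pair(p(S,a),S).
Delete trivial equation pair(a,c) =?= pair(a,c).
Decompose pair/2: W =?= p(S,a),  g(m,p(Y2,c)) =?= S.
Bind W := p(S,a); no other remaining equation mentions W.
Bind S := g(m,p(Y2,c)); no other remaining equation mentions S. Substituting into the earlier binding gives W := p(g(m,p(Y2,c)),a).
Decompose g/2: c =?= c,  pair(p(1,c),m) =?= pair(Y2,m).
Delete trivial equation c =?= c.
Decompose pair/2: p(1,c) =?= Y2,  m =?= m.
Bind Y2 := p(1,c); no other remaining equation mentions Y2. Substituting into the earlier bindings gives W := p(g(m,p(p(1,c),c)),a), S := g(m,p(p(1,c),c)).
Delete trivial equation m =?= m.
Decompose p/2: g(g(m,A),c) =?= g(A,c),  c =?= c.
Decompose g/2: g(m,A) =?= A,  c =?= c.
Occurs check fails: A occurs in g(m,A); the equation A =?= g(m,A) has no finite solution.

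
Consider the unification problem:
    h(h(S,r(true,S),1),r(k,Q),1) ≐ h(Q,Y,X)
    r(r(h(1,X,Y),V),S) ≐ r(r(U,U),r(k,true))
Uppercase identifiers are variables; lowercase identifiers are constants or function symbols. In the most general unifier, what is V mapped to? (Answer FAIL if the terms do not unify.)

Decompose h/3: h(S,r(true,S),1) ≐ Q,  r(k,Q) ≐ Y,  1 ≐ X.
Bind Q := h(S,r(true,S),1); substituting into the one remaining equation that mentions Q gives: r(k,h(S,r(true,S),1)) ≐ Y.
Bind Y := r(k,h(S,r(true,S),1)); substituting into the one remaining equation that mentions Y gives: r(r(h(1,X,r(k,h(S,r(true,S),1))),V),S) ≐ r(r(U,U),r(k,true)).
Bind X := 1; substituting into the remaining equation gives: r(r(h(1,1,r(k,h(S,r(true,S),1))),V),S) ≐ r(r(U,U),r(k,true)).
Decompose r/2: r(h(1,1,r(k,h(S,r(true,S),1))),V) ≐ r(U,U),  S ≐ r(k,true).
Decompose r/2: h(1,1,r(k,h(S,r(true,S),1))) ≐ U,  V ≐ U.
Bind U := h(1,1,r(k,h(S,r(true,S),1))); substituting into the one remaining equation that mentions U gives: V ≐ h(1,1,r(k,h(S,r(true,S),1))).
Bind V := h(1,1,r(k,h(S,r(true,S),1))); no other remaining equation mentions V.
Bind S := r(k,true). Substituting into the earlier bindings gives Q := h(r(k,true),r(true,r(k,true)),1), Y := r(k,h(r(k,true),r(true,r(k,true)),1)), U := h(1,1,r(k,h(r(k,true),r(true,r(k,true)),1))), V := h(1,1,r(k,h(r(k,true),r(true,r(k,true)),1))).
MGU = { Q := h(r(k,true),r(true,r(k,true)),1), Y := r(k,h(r(k,true),r(true,r(k,true)),1)), X := 1, U := h(1,1,r(k,h(r(k,true),r(true,r(k,true)),1))), V := h(1,1,r(k,h(r(k,true),r(true,r(k,true)),1))), S := r(k,true) }, so V := h(1,1,r(k,h(r(k,true),r(true,r(k,true)),1))).

h(1,1,r(k,h(r(k,true),r(true,r(k,true)),1)))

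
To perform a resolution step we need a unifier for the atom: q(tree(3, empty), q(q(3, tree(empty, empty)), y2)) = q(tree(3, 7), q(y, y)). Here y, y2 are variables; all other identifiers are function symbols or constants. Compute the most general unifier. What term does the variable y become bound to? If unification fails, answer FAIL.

FAIL

Decompose q/2: tree(3, empty) = tree(3, 7),  q(q(3, tree(empty, empty)), y2) = q(y, y).
Decompose tree/2: 3 = 3,  empty = 7.
Delete trivial equation 3 = 3.
Clash: constants empty and 7 differ; no unifier exists.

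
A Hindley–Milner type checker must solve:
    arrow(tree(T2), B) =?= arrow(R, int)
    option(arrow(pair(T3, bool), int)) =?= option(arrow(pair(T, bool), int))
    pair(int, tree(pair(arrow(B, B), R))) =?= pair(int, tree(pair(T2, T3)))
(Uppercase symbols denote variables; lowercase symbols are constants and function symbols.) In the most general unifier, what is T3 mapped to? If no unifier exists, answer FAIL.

tree(arrow(int, int))

Decompose arrow/2: tree(T2) =?= R,  B =?= int.
Bind R := tree(T2); substituting into the one remaining equation that mentions R gives: pair(int, tree(pair(arrow(B, B), tree(T2)))) =?= pair(int, tree(pair(T2, T3))).
Bind B := int; substituting into the one remaining equation that mentions B gives: pair(int, tree(pair(arrow(int, int), tree(T2)))) =?= pair(int, tree(pair(T2, T3))).
Decompose option/1: arrow(pair(T3, bool), int) =?= arrow(pair(T, bool), int).
Decompose arrow/2: pair(T3, bool) =?= pair(T, bool),  int =?= int.
Decompose pair/2: T3 =?= T,  bool =?= bool.
Bind T3 := T; substituting into the one remaining equation that mentions T3 gives: pair(int, tree(pair(arrow(int, int), tree(T2)))) =?= pair(int, tree(pair(T2, T))).
Delete trivial equation bool =?= bool.
Delete trivial equation int =?= int.
Decompose pair/2: int =?= int,  tree(pair(arrow(int, int), tree(T2))) =?= tree(pair(T2, T)).
Delete trivial equation int =?= int.
Decompose tree/1: pair(arrow(int, int), tree(T2)) =?= pair(T2, T).
Decompose pair/2: arrow(int, int) =?= T2,  tree(T2) =?= T.
Bind T2 := arrow(int, int); substituting into the remaining equation gives: tree(arrow(int, int)) =?= T. Substituting into the earlier binding gives R := tree(arrow(int, int)).
Bind T := tree(arrow(int, int)). Substituting into the earlier binding gives T3 := tree(arrow(int, int)).
MGU = { R -> tree(arrow(int, int)), B -> int, T3 -> tree(arrow(int, int)), T2 -> arrow(int, int), T -> tree(arrow(int, int)) }, so T3 -> tree(arrow(int, int)).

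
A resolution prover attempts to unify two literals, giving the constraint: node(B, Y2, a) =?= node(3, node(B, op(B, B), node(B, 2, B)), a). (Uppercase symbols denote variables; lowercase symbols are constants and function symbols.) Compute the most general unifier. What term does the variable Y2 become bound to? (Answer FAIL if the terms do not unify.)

node(3, op(3, 3), node(3, 2, 3))

Decompose node/3: B =?= 3,  Y2 =?= node(B, op(B, B), node(B, 2, B)),  a =?= a.
Bind B := 3; substituting into the one remaining equation that mentions B gives: Y2 =?= node(3, op(3, 3), node(3, 2, 3)).
Bind Y2 := node(3, op(3, 3), node(3, 2, 3)); no other remaining equation mentions Y2.
Delete trivial equation a =?= a.
MGU = { B ↦ 3, Y2 ↦ node(3, op(3, 3), node(3, 2, 3)) }, so Y2 ↦ node(3, op(3, 3), node(3, 2, 3)).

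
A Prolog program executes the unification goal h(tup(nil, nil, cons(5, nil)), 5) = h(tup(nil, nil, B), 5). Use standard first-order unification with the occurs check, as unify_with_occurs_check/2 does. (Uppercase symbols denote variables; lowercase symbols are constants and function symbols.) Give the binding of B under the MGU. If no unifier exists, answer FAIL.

cons(5, nil)

Decompose h/2: tup(nil, nil, cons(5, nil)) = tup(nil, nil, B),  5 = 5.
Decompose tup/3: nil = nil,  nil = nil,  cons(5, nil) = B.
Delete trivial equation nil = nil.
Delete trivial equation nil = nil.
Bind B := cons(5, nil); no other remaining equation mentions B.
Delete trivial equation 5 = 5.
MGU = { B = cons(5, nil) }, so B = cons(5, nil).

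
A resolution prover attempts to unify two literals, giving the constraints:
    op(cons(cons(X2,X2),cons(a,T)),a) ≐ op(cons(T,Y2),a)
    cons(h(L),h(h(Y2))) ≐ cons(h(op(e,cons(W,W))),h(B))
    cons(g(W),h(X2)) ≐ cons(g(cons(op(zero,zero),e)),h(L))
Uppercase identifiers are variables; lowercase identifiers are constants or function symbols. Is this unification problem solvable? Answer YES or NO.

Decompose op/2: cons(cons(X2,X2),cons(a,T)) ≐ cons(T,Y2),  a ≐ a.
Decompose cons/2: cons(X2,X2) ≐ T,  cons(a,T) ≐ Y2.
Bind T := cons(X2,X2); substituting into the one remaining equation that mentions T gives: cons(a,cons(X2,X2)) ≐ Y2.
Bind Y2 := cons(a,cons(X2,X2)); substituting into the one remaining equation that mentions Y2 gives: cons(h(L),h(h(cons(a,cons(X2,X2))))) ≐ cons(h(op(e,cons(W,W))),h(B)).
Delete trivial equation a ≐ a.
Decompose cons/2: h(L) ≐ h(op(e,cons(W,W))),  h(h(cons(a,cons(X2,X2)))) ≐ h(B).
Decompose h/1: L ≐ op(e,cons(W,W)).
Bind L := op(e,cons(W,W)); substituting into the one remaining equation that mentions L gives: cons(g(W),h(X2)) ≐ cons(g(cons(op(zero,zero),e)),h(op(e,cons(W,W)))).
Decompose h/1: h(cons(a,cons(X2,X2))) ≐ B.
Bind B := h(cons(a,cons(X2,X2))); no other remaining equation mentions B.
Decompose cons/2: g(W) ≐ g(cons(op(zero,zero),e)),  h(X2) ≐ h(op(e,cons(W,W))).
Decompose g/1: W ≐ cons(op(zero,zero),e).
Bind W := cons(op(zero,zero),e); substituting into the remaining equation gives: h(X2) ≐ h(op(e,cons(cons(op(zero,zero),e),cons(op(zero,zero),e)))). Substituting into the earlier binding gives L := op(e,cons(cons(op(zero,zero),e),cons(op(zero,zero),e))).
Decompose h/1: X2 ≐ op(e,cons(cons(op(zero,zero),e),cons(op(zero,zero),e))).
Bind X2 := op(e,cons(cons(op(zero,zero),e),cons(op(zero,zero),e))). Substituting into the earlier bindings gives T := cons(op(e,cons(cons(op(zero,zero),e),cons(op(zero,zero),e))),op(e,cons(cons(op(zero,zero),e),cons(op(zero,zero),e)))), Y2 := cons(a,cons(op(e,cons(cons(op(zero,zero),e),cons(op(zero,zero),e))),op(e,cons(cons(op(zero,zero),e),cons(op(zero,zero),e))))), B := h(cons(a,cons(op(e,cons(cons(op(zero,zero),e),cons(op(zero,zero),e))),op(e,cons(cons(op(zero,zero),e),cons(op(zero,zero),e)))))).
No equations remain and no clash or occurs-check failure arose, so a unifier exists.

YES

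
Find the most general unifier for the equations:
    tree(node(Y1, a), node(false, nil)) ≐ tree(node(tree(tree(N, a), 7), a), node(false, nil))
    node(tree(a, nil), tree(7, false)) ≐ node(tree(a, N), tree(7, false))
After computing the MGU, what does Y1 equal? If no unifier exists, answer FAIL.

Decompose tree/2: node(Y1, a) ≐ node(tree(tree(N, a), 7), a),  node(false, nil) ≐ node(false, nil).
Decompose node/2: Y1 ≐ tree(tree(N, a), 7),  a ≐ a.
Bind Y1 := tree(tree(N, a), 7); no other remaining equation mentions Y1.
Delete trivial equation a ≐ a.
Delete trivial equation node(false, nil) ≐ node(false, nil).
Decompose node/2: tree(a, nil) ≐ tree(a, N),  tree(7, false) ≐ tree(7, false).
Decompose tree/2: a ≐ a,  nil ≐ N.
Delete trivial equation a ≐ a.
Bind N := nil; no other remaining equation mentions N. Substituting into the earlier binding gives Y1 := tree(tree(nil, a), 7).
Delete trivial equation tree(7, false) ≐ tree(7, false).
MGU = { Y1 -> tree(tree(nil, a), 7), N -> nil }, so Y1 -> tree(tree(nil, a), 7).

tree(tree(nil, a), 7)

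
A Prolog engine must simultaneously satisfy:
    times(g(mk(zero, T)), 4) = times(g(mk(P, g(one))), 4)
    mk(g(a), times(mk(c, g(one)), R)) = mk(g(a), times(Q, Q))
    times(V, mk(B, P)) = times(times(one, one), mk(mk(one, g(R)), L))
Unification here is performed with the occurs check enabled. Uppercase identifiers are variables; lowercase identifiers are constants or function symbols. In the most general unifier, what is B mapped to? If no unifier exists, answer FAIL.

mk(one, g(mk(c, g(one))))

Decompose times/2: g(mk(zero, T)) = g(mk(P, g(one))),  4 = 4.
Decompose g/1: mk(zero, T) = mk(P, g(one)).
Decompose mk/2: zero = P,  T = g(one).
Bind P := zero; substituting into the one remaining equation that mentions P gives: times(V, mk(B, zero)) = times(times(one, one), mk(mk(one, g(R)), L)).
Bind T := g(one); no other remaining equation mentions T.
Delete trivial equation 4 = 4.
Decompose mk/2: g(a) = g(a),  times(mk(c, g(one)), R) = times(Q, Q).
Delete trivial equation g(a) = g(a).
Decompose times/2: mk(c, g(one)) = Q,  R = Q.
Bind Q := mk(c, g(one)); substituting into the one remaining equation that mentions Q gives: R = mk(c, g(one)).
Bind R := mk(c, g(one)); substituting into the remaining equation gives: times(V, mk(B, zero)) = times(times(one, one), mk(mk(one, g(mk(c, g(one)))), L)).
Decompose times/2: V = times(one, one),  mk(B, zero) = mk(mk(one, g(mk(c, g(one)))), L).
Bind V := times(one, one); no other remaining equation mentions V.
Decompose mk/2: B = mk(one, g(mk(c, g(one)))),  zero = L.
Bind B := mk(one, g(mk(c, g(one)))); no other remaining equation mentions B.
Bind L := zero.
MGU = { P -> zero, T -> g(one), Q -> mk(c, g(one)), R -> mk(c, g(one)), V -> times(one, one), B -> mk(one, g(mk(c, g(one)))), L -> zero }, so B -> mk(one, g(mk(c, g(one)))).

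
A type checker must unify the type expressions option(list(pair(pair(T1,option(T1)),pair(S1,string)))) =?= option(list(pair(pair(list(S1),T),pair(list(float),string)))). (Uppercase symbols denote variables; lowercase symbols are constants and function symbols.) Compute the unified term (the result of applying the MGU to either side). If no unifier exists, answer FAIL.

Decompose option/1: list(pair(pair(T1,option(T1)),pair(S1,string))) =?= list(pair(pair(list(S1),T),pair(list(float),string))).
Decompose list/1: pair(pair(T1,option(T1)),pair(S1,string)) =?= pair(pair(list(S1),T),pair(list(float),string)).
Decompose pair/2: pair(T1,option(T1)) =?= pair(list(S1),T),  pair(S1,string) =?= pair(list(float),string).
Decompose pair/2: T1 =?= list(S1),  option(T1) =?= T.
Bind T1 := list(S1); substituting into the one remaining equation that mentions T1 gives: option(list(S1)) =?= T.
Bind T := option(list(S1)); no other remaining equation mentions T.
Decompose pair/2: S1 =?= list(float),  string =?= string.
Bind S1 := list(float); no other remaining equation mentions S1. Substituting into the earlier bindings gives T1 := list(list(float)), T := option(list(list(float))).
Delete trivial equation string =?= string.
Applying the MGU to either side gives option(list(pair(pair(list(list(float)),option(list(list(float)))),pair(list(float),string)))).

option(list(pair(pair(list(list(float)),option(list(list(float)))),pair(list(float),string))))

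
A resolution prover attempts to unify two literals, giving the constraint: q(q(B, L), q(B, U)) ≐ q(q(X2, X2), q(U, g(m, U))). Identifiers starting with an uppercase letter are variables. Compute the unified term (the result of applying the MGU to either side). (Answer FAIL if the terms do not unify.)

FAIL

Decompose q/2: q(B, L) ≐ q(X2, X2),  q(B, U) ≐ q(U, g(m, U)).
Decompose q/2: B ≐ X2,  L ≐ X2.
Bind B := X2; substituting into the one remaining equation that mentions B gives: q(X2, U) ≐ q(U, g(m, U)).
Bind L := X2; no other remaining equation mentions L.
Decompose q/2: X2 ≐ U,  U ≐ g(m, U).
Bind X2 := U; no other remaining equation mentions X2. Substituting into the earlier bindings gives B := U, L := U.
Occurs check fails: U occurs in g(m, U); the equation U ≐ g(m, U) has no finite solution.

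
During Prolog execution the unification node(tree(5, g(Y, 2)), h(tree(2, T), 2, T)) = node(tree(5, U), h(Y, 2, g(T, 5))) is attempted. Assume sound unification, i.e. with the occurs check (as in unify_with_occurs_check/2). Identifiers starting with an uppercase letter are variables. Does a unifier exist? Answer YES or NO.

Decompose node/2: tree(5, g(Y, 2)) = tree(5, U),  h(tree(2, T), 2, T) = h(Y, 2, g(T, 5)).
Decompose tree/2: 5 = 5,  g(Y, 2) = U.
Delete trivial equation 5 = 5.
Bind U := g(Y, 2); no other remaining equation mentions U.
Decompose h/3: tree(2, T) = Y,  2 = 2,  T = g(T, 5).
Bind Y := tree(2, T); no other remaining equation mentions Y. Substituting into the earlier binding gives U := g(tree(2, T), 2).
Delete trivial equation 2 = 2.
Occurs check fails: T occurs in g(T, 5); the equation T = g(T, 5) has no finite solution.

NO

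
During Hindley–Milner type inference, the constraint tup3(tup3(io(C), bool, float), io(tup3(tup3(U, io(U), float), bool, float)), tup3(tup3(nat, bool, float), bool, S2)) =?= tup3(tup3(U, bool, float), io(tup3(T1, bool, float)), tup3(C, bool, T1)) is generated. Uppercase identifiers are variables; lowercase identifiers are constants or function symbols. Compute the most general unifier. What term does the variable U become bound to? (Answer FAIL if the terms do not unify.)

Decompose tup3/3: tup3(io(C), bool, float) =?= tup3(U, bool, float),  io(tup3(tup3(U, io(U), float), bool, float)) =?= io(tup3(T1, bool, float)),  tup3(tup3(nat, bool, float), bool, S2) =?= tup3(C, bool, T1).
Decompose tup3/3: io(C) =?= U,  bool =?= bool,  float =?= float.
Bind U := io(C); substituting into the one remaining equation that mentions U gives: io(tup3(tup3(io(C), io(io(C)), float), bool, float)) =?= io(tup3(T1, bool, float)).
Delete trivial equation bool =?= bool.
Delete trivial equation float =?= float.
Decompose io/1: tup3(tup3(io(C), io(io(C)), float), bool, float) =?= tup3(T1, bool, float).
Decompose tup3/3: tup3(io(C), io(io(C)), float) =?= T1,  bool =?= bool,  float =?= float.
Bind T1 := tup3(io(C), io(io(C)), float); substituting into the one remaining equation that mentions T1 gives: tup3(tup3(nat, bool, float), bool, S2) =?= tup3(C, bool, tup3(io(C), io(io(C)), float)).
Delete trivial equation bool =?= bool.
Delete trivial equation float =?= float.
Decompose tup3/3: tup3(nat, bool, float) =?= C,  bool =?= bool,  S2 =?= tup3(io(C), io(io(C)), float).
Bind C := tup3(nat, bool, float); substituting into the one remaining equation that mentions C gives: S2 =?= tup3(io(tup3(nat, bool, float)), io(io(tup3(nat, bool, float))), float). Substituting into the earlier bindings gives U := io(tup3(nat, bool, float)), T1 := tup3(io(tup3(nat, bool, float)), io(io(tup3(nat, bool, float))), float).
Delete trivial equation bool =?= bool.
Bind S2 := tup3(io(tup3(nat, bool, float)), io(io(tup3(nat, bool, float))), float).
MGU = { U := io(tup3(nat, bool, float)), T1 := tup3(io(tup3(nat, bool, float)), io(io(tup3(nat, bool, float))), float), C := tup3(nat, bool, float), S2 := tup3(io(tup3(nat, bool, float)), io(io(tup3(nat, bool, float))), float) }, so U := io(tup3(nat, bool, float)).

io(tup3(nat, bool, float))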